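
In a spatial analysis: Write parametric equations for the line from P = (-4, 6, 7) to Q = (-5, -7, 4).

Direction vector d = Q - P = (-5 + 4, -7 - 6, 4 - 7) = (-1, -13, -3)
Parametric form r = P + t·d:
x = -4 - t, y = 6 - 13t, z = 7 - 3t

x = -4 - t, y = 6 - 13t, z = 7 - 3t


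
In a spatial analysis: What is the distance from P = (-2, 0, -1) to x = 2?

distance = |a·x₀ + b·y₀ + c·z₀ - d| / √(a² + b² + c²)
  = |1·(-2) + 0·0 + 0·(-1) - 2| / √(1² + 0² + 0²)
  = |-2 + 0 + 0 - 2| / √(1 + 0 + 0)
  = |-4| / √1
  = 4 / 1
  ≈ 4

4


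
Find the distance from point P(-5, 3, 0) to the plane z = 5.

distance = |a·x₀ + b·y₀ + c·z₀ - d| / √(a² + b² + c²)
  = |0·(-5) + 0·3 + 1·0 - 5| / √(0² + 0² + 1²)
  = |0 + 0 + 0 - 5| / √(0 + 0 + 1)
  = |-5| / √1
  = 5 / 1
  ≈ 5

5


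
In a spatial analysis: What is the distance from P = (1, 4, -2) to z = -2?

distance = |a·x₀ + b·y₀ + c·z₀ - d| / √(a² + b² + c²)
  = |0·1 + 0·4 + 1·(-2) - (-2)| / √(0² + 0² + 1²)
  = |0 + 0 - 2 + 2| / √(0 + 0 + 1)
  = |0| / √1
  = 0 / 1
  ≈ 0

0


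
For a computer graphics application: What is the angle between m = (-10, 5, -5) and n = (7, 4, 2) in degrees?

m·n = (-10)·7 + 5·4 + (-5)·2 = -70 + 20 - 10 = -60
|m| = √((-10)² + 5² + (-5)²) = √150 ≈ 12.25
|n| = √(7² + 4² + 2²) = √69 ≈ 8.307
cos θ = (m·n)/(|m||n|) = -60/(12.25·8.307) ≈ -0.5898
θ = arccos(-0.5898) ≈ 126.1°

126.1°


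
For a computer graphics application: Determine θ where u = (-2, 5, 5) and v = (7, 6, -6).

u·v = (-2)·7 + 5·6 + 5·(-6) = -14 + 30 - 30 = -14
|u| = √((-2)² + 5² + 5²) = √54 ≈ 7.348
|v| = √(7² + 6² + (-6)²) = √121 ≈ 11
cos θ = (u·v)/(|u||v|) = -14/(7.348·11) ≈ -0.1732
θ = arccos(-0.1732) ≈ 99.97°

99.97°


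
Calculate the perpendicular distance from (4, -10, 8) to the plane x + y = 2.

distance = |a·x₀ + b·y₀ + c·z₀ - d| / √(a² + b² + c²)
  = |1·4 + 1·(-10) + 0·8 - 2| / √(1² + 1² + 0²)
  = |4 - 10 + 0 - 2| / √(1 + 1 + 0)
  = |-8| / √2
  = 8 / 1.414
  ≈ 5.657

5.657


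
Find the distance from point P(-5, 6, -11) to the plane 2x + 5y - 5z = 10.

distance = |a·x₀ + b·y₀ + c·z₀ - d| / √(a² + b² + c²)
  = |2·(-5) + 5·6 + (-5)·(-11) - 10| / √(2² + 5² + (-5)²)
  = |-10 + 30 + 55 - 10| / √(4 + 25 + 25)
  = |65| / √54
  = 65 / 7.348
  ≈ 8.845

8.845


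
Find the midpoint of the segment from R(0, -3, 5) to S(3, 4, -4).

M = ((x₁+x₂)/2, (y₁+y₂)/2, (z₁+z₂)/2)
  = ((0 + 3)/2, (-3 + 4)/2, (5 - 4)/2)
  = (3/2, 1/2, 1/2)
  = (1.5, 0.5, 0.5)

(1.5, 0.5, 0.5)


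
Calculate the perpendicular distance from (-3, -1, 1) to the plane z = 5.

distance = |a·x₀ + b·y₀ + c·z₀ - d| / √(a² + b² + c²)
  = |0·(-3) + 0·(-1) + 1·1 - 5| / √(0² + 0² + 1²)
  = |0 + 0 + 1 - 5| / √(0 + 0 + 1)
  = |-4| / √1
  = 4 / 1
  ≈ 4

4


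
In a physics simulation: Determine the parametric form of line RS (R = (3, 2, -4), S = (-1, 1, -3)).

Direction vector d = S - R = (-1 - 3, 1 - 2, -3 + 4) = (-4, -1, 1)
Parametric form r = R + t·d:
x = 3 - 4t, y = 2 - t, z = -4 + t

x = 3 - 4t, y = 2 - t, z = -4 + t


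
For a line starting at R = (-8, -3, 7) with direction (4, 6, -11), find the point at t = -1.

P(t) = R + t·d
  = (-8 + 4·(-1), -3 + 6·(-1), 7 + (-11)·(-1))
  = (-8 - 4, -3 - 6, 7 + 11)
  = (-12, -9, 18)

(-12, -9, 18)


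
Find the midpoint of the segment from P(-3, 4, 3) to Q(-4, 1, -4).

M = ((x₁+x₂)/2, (y₁+y₂)/2, (z₁+z₂)/2)
  = ((-3 - 4)/2, (4 + 1)/2, (3 - 4)/2)
  = (-7/2, 5/2, -1/2)
  = (-3.5, 2.5, -0.5)

(-3.5, 2.5, -0.5)


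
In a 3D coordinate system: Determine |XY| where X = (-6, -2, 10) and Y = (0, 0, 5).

d = √[(x₂-x₁)² + (y₂-y₁)² + (z₂-z₁)²]
  = √[6² + 2² + (-5)²]
  = √[36 + 4 + 25]
  = √65
  ≈ 8.062

8.062


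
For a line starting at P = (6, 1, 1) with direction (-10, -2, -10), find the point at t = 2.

P(t) = P + t·d
  = (6 + (-10)·2, 1 + (-2)·2, 1 + (-10)·2)
  = (6 - 20, 1 - 4, 1 - 20)
  = (-14, -3, -19)

(-14, -3, -19)


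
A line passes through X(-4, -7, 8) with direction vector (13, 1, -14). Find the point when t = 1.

P(t) = X + t·d
  = (-4 + 13·1, -7 + 1·1, 8 + (-14)·1)
  = (-4 + 13, -7 + 1, 8 - 14)
  = (9, -6, -6)

(9, -6, -6)


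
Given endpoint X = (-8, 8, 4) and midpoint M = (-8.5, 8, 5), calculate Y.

Y = 2M - X
  = (2·(-8.5) - (-8), 2·8 - 8, 2·5 - 4)
  = (-17 + 8, 16 - 8, 10 - 4)
  = (-9, 8, 6)

(-9, 8, 6)


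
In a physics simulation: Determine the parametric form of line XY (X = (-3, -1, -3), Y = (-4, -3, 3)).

Direction vector d = Y - X = (-4 + 3, -3 + 1, 3 + 3) = (-1, -2, 6)
Parametric form r = X + t·d:
x = -3 - t, y = -1 - 2t, z = -3 + 6t

x = -3 - t, y = -1 - 2t, z = -3 + 6t


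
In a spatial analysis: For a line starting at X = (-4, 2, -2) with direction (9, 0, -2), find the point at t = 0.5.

P(t) = X + t·d
  = (-4 + 9·0.5, 2 + 0·0.5, -2 + (-2)·0.5)
  = (-4 + 4.5, 2 + 0, -2 - 1)
  = (0.5, 2, -3)

(0.5, 2, -3)


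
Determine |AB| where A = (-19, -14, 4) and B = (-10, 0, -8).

d = √[(x₂-x₁)² + (y₂-y₁)² + (z₂-z₁)²]
  = √[9² + 14² + (-12)²]
  = √[81 + 196 + 144]
  = √421
  ≈ 20.52

20.52


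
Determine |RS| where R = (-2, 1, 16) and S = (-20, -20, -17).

d = √[(x₂-x₁)² + (y₂-y₁)² + (z₂-z₁)²]
  = √[(-18)² + (-21)² + (-33)²]
  = √[324 + 441 + 1089]
  = √1854
  ≈ 43.06

43.06


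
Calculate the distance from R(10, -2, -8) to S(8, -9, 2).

d = √[(x₂-x₁)² + (y₂-y₁)² + (z₂-z₁)²]
  = √[(-2)² + (-7)² + 10²]
  = √[4 + 49 + 100]
  = √153
  ≈ 12.37

12.37


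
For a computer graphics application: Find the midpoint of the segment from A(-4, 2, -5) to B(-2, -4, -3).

M = ((x₁+x₂)/2, (y₁+y₂)/2, (z₁+z₂)/2)
  = ((-4 - 2)/2, (2 - 4)/2, (-5 - 3)/2)
  = (-6/2, -2/2, -8/2)
  = (-3, -1, -4)

(-3, -1, -4)


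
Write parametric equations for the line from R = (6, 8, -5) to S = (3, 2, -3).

Direction vector d = S - R = (3 - 6, 2 - 8, -3 + 5) = (-3, -6, 2)
Parametric form r = R + t·d:
x = 6 - 3t, y = 8 - 6t, z = -5 + 2t

x = 6 - 3t, y = 8 - 6t, z = -5 + 2t


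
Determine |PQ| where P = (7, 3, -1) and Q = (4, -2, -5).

d = √[(x₂-x₁)² + (y₂-y₁)² + (z₂-z₁)²]
  = √[(-3)² + (-5)² + (-4)²]
  = √[9 + 25 + 16]
  = √50
  ≈ 7.071

7.071


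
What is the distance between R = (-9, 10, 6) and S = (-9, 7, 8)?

d = √[(x₂-x₁)² + (y₂-y₁)² + (z₂-z₁)²]
  = √[0² + (-3)² + 2²]
  = √[0 + 9 + 4]
  = √13
  ≈ 3.606

3.606


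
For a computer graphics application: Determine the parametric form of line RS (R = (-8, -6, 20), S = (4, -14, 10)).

Direction vector d = S - R = (4 + 8, -14 + 6, 10 - 20) = (12, -8, -10)
Parametric form r = R + t·d:
x = -8 + 12t, y = -6 - 8t, z = 20 - 10t

x = -8 + 12t, y = -6 - 8t, z = 20 - 10t


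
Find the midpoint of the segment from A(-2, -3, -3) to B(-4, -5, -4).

M = ((x₁+x₂)/2, (y₁+y₂)/2, (z₁+z₂)/2)
  = ((-2 - 4)/2, (-3 - 5)/2, (-3 - 4)/2)
  = (-6/2, -8/2, -7/2)
  = (-3, -4, -3.5)

(-3, -4, -3.5)


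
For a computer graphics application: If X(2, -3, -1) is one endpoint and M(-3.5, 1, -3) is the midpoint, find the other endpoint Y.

Y = 2M - X
  = (2·(-3.5) - 2, 2·1 - (-3), 2·(-3) - (-1))
  = (-7 - 2, 2 + 3, -6 + 1)
  = (-9, 5, -5)

(-9, 5, -5)


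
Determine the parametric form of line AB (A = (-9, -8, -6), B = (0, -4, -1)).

Direction vector d = B - A = (0 + 9, -4 + 8, -1 + 6) = (9, 4, 5)
Parametric form r = A + t·d:
x = -9 + 9t, y = -8 + 4t, z = -6 + 5t

x = -9 + 9t, y = -8 + 4t, z = -6 + 5t


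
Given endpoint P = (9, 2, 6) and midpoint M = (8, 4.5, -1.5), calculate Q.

Q = 2M - P
  = (2·8 - 9, 2·4.5 - 2, 2·(-1.5) - 6)
  = (16 - 9, 9 - 2, -3 - 6)
  = (7, 7, -9)

(7, 7, -9)


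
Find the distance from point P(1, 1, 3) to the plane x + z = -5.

distance = |a·x₀ + b·y₀ + c·z₀ - d| / √(a² + b² + c²)
  = |1·1 + 0·1 + 1·3 - (-5)| / √(1² + 0² + 1²)
  = |1 + 0 + 3 + 5| / √(1 + 0 + 1)
  = |9| / √2
  = 9 / 1.414
  ≈ 6.364

6.364


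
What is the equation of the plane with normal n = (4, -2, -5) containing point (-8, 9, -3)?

The plane through P with normal n = (a, b, c) satisfies n·(r - P) = 0,
i.e. ax + by + cz = a·x₀ + b·y₀ + c·z₀.
d = 4·(-8) + (-2)·9 + (-5)·(-3)
  = -32 - 18 + 15
  = -35
Equation: 4x - 2y - 5z = -35

4x - 2y - 5z = -35


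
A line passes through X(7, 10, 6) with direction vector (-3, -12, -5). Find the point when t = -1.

P(t) = X + t·d
  = (7 + (-3)·(-1), 10 + (-12)·(-1), 6 + (-5)·(-1))
  = (7 + 3, 10 + 12, 6 + 5)
  = (10, 22, 11)

(10, 22, 11)


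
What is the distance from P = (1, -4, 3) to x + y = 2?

distance = |a·x₀ + b·y₀ + c·z₀ - d| / √(a² + b² + c²)
  = |1·1 + 1·(-4) + 0·3 - 2| / √(1² + 1² + 0²)
  = |1 - 4 + 0 - 2| / √(1 + 1 + 0)
  = |-5| / √2
  = 5 / 1.414
  ≈ 3.536

3.536


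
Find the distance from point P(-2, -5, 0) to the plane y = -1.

distance = |a·x₀ + b·y₀ + c·z₀ - d| / √(a² + b² + c²)
  = |0·(-2) + 1·(-5) + 0·0 - (-1)| / √(0² + 1² + 0²)
  = |0 - 5 + 0 + 1| / √(0 + 1 + 0)
  = |-4| / √1
  = 4 / 1
  ≈ 4

4


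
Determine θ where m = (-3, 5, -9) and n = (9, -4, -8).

m·n = (-3)·9 + 5·(-4) + (-9)·(-8) = -27 - 20 + 72 = 25
|m| = √((-3)² + 5² + (-9)²) = √115 ≈ 10.72
|n| = √(9² + (-4)² + (-8)²) = √161 ≈ 12.69
cos θ = (m·n)/(|m||n|) = 25/(10.72·12.69) ≈ 0.1837
θ = arccos(0.1837) ≈ 79.41°

79.41°


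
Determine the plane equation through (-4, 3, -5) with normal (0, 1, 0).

The plane through P with normal n = (a, b, c) satisfies n·(r - P) = 0,
i.e. ax + by + cz = a·x₀ + b·y₀ + c·z₀.
d = 0·(-4) + 1·3 + 0·(-5)
  = 0 + 3 + 0
  = 3
Equation: y = 3

y = 3


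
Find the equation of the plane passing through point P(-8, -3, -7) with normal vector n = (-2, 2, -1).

The plane through P with normal n = (a, b, c) satisfies n·(r - P) = 0,
i.e. ax + by + cz = a·x₀ + b·y₀ + c·z₀.
d = (-2)·(-8) + 2·(-3) + (-1)·(-7)
  = 16 - 6 + 7
  = 17
Equation: -2x + 2y - z = 17

-2x + 2y - z = 17


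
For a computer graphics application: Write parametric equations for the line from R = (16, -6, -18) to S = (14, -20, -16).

Direction vector d = S - R = (14 - 16, -20 + 6, -16 + 18) = (-2, -14, 2)
Parametric form r = R + t·d:
x = 16 - 2t, y = -6 - 14t, z = -18 + 2t

x = 16 - 2t, y = -6 - 14t, z = -18 + 2t


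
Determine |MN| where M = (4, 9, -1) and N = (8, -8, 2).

d = √[(x₂-x₁)² + (y₂-y₁)² + (z₂-z₁)²]
  = √[4² + (-17)² + 3²]
  = √[16 + 289 + 9]
  = √314
  ≈ 17.72

17.72


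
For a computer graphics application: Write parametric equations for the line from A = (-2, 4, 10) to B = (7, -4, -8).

Direction vector d = B - A = (7 + 2, -4 - 4, -8 - 10) = (9, -8, -18)
Parametric form r = A + t·d:
x = -2 + 9t, y = 4 - 8t, z = 10 - 18t

x = -2 + 9t, y = 4 - 8t, z = 10 - 18t


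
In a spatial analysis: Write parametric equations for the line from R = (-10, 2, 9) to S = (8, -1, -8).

Direction vector d = S - R = (8 + 10, -1 - 2, -8 - 9) = (18, -3, -17)
Parametric form r = R + t·d:
x = -10 + 18t, y = 2 - 3t, z = 9 - 17t

x = -10 + 18t, y = 2 - 3t, z = 9 - 17t


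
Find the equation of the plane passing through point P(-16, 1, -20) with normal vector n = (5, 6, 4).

The plane through P with normal n = (a, b, c) satisfies n·(r - P) = 0,
i.e. ax + by + cz = a·x₀ + b·y₀ + c·z₀.
d = 5·(-16) + 6·1 + 4·(-20)
  = -80 + 6 - 80
  = -154
Equation: 5x + 6y + 4z = -154

5x + 6y + 4z = -154


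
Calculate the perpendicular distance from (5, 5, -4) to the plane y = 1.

distance = |a·x₀ + b·y₀ + c·z₀ - d| / √(a² + b² + c²)
  = |0·5 + 1·5 + 0·(-4) - 1| / √(0² + 1² + 0²)
  = |0 + 5 + 0 - 1| / √(0 + 1 + 0)
  = |4| / √1
  = 4 / 1
  ≈ 4

4


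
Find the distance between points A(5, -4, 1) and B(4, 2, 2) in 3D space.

d = √[(x₂-x₁)² + (y₂-y₁)² + (z₂-z₁)²]
  = √[(-1)² + 6² + 1²]
  = √[1 + 36 + 1]
  = √38
  ≈ 6.164

6.164


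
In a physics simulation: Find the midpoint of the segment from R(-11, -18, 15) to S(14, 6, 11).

M = ((x₁+x₂)/2, (y₁+y₂)/2, (z₁+z₂)/2)
  = ((-11 + 14)/2, (-18 + 6)/2, (15 + 11)/2)
  = (3/2, -12/2, 26/2)
  = (1.5, -6, 13)

(1.5, -6, 13)


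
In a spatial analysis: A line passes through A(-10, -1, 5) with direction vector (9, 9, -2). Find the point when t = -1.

P(t) = A + t·d
  = (-10 + 9·(-1), -1 + 9·(-1), 5 + (-2)·(-1))
  = (-10 - 9, -1 - 9, 5 + 2)
  = (-19, -10, 7)

(-19, -10, 7)


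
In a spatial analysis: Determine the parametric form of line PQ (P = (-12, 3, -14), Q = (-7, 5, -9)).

Direction vector d = Q - P = (-7 + 12, 5 - 3, -9 + 14) = (5, 2, 5)
Parametric form r = P + t·d:
x = -12 + 5t, y = 3 + 2t, z = -14 + 5t

x = -12 + 5t, y = 3 + 2t, z = -14 + 5t


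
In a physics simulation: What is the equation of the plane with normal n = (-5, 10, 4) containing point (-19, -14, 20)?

The plane through P with normal n = (a, b, c) satisfies n·(r - P) = 0,
i.e. ax + by + cz = a·x₀ + b·y₀ + c·z₀.
d = (-5)·(-19) + 10·(-14) + 4·20
  = 95 - 140 + 80
  = 35
Equation: -5x + 10y + 4z = 35

-5x + 10y + 4z = 35


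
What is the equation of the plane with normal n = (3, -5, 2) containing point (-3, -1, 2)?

The plane through P with normal n = (a, b, c) satisfies n·(r - P) = 0,
i.e. ax + by + cz = a·x₀ + b·y₀ + c·z₀.
d = 3·(-3) + (-5)·(-1) + 2·2
  = -9 + 5 + 4
  = 0
Equation: 3x - 5y + 2z = 0

3x - 5y + 2z = 0


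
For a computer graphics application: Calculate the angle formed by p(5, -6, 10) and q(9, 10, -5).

p·q = 5·9 + (-6)·10 + 10·(-5) = 45 - 60 - 50 = -65
|p| = √(5² + (-6)² + 10²) = √161 ≈ 12.69
|q| = √(9² + 10² + (-5)²) = √206 ≈ 14.35
cos θ = (p·q)/(|p||q|) = -65/(12.69·14.35) ≈ -0.3569
θ = arccos(-0.3569) ≈ 110.9°

110.9°


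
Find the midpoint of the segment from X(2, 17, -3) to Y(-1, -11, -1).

M = ((x₁+x₂)/2, (y₁+y₂)/2, (z₁+z₂)/2)
  = ((2 - 1)/2, (17 - 11)/2, (-3 - 1)/2)
  = (1/2, 6/2, -4/2)
  = (0.5, 3, -2)

(0.5, 3, -2)


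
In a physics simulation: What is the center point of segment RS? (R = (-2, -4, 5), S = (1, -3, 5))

M = ((x₁+x₂)/2, (y₁+y₂)/2, (z₁+z₂)/2)
  = ((-2 + 1)/2, (-4 - 3)/2, (5 + 5)/2)
  = (-1/2, -7/2, 10/2)
  = (-0.5, -3.5, 5)

(-0.5, -3.5, 5)


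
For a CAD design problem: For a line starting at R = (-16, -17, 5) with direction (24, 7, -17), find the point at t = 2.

P(t) = R + t·d
  = (-16 + 24·2, -17 + 7·2, 5 + (-17)·2)
  = (-16 + 48, -17 + 14, 5 - 34)
  = (32, -3, -29)

(32, -3, -29)


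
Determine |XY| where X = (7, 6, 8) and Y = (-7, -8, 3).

d = √[(x₂-x₁)² + (y₂-y₁)² + (z₂-z₁)²]
  = √[(-14)² + (-14)² + (-5)²]
  = √[196 + 196 + 25]
  = √417
  ≈ 20.42

20.42


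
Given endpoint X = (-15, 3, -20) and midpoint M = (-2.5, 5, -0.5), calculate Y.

Y = 2M - X
  = (2·(-2.5) - (-15), 2·5 - 3, 2·(-0.5) - (-20))
  = (-5 + 15, 10 - 3, -1 + 20)
  = (10, 7, 19)

(10, 7, 19)


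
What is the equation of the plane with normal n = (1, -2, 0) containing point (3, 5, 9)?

The plane through P with normal n = (a, b, c) satisfies n·(r - P) = 0,
i.e. ax + by + cz = a·x₀ + b·y₀ + c·z₀.
d = 1·3 + (-2)·5 + 0·9
  = 3 - 10 + 0
  = -7
Equation: x - 2y = -7

x - 2y = -7


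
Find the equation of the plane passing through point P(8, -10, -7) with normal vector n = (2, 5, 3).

The plane through P with normal n = (a, b, c) satisfies n·(r - P) = 0,
i.e. ax + by + cz = a·x₀ + b·y₀ + c·z₀.
d = 2·8 + 5·(-10) + 3·(-7)
  = 16 - 50 - 21
  = -55
Equation: 2x + 5y + 3z = -55

2x + 5y + 3z = -55


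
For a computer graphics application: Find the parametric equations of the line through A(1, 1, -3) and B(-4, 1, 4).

Direction vector d = B - A = (-4 - 1, 1 - 1, 4 + 3) = (-5, 0, 7)
Parametric form r = A + t·d:
x = 1 - 5t, y = 1, z = -3 + 7t

x = 1 - 5t, y = 1, z = -3 + 7t


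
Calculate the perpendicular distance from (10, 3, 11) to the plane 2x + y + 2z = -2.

distance = |a·x₀ + b·y₀ + c·z₀ - d| / √(a² + b² + c²)
  = |2·10 + 1·3 + 2·11 - (-2)| / √(2² + 1² + 2²)
  = |20 + 3 + 22 + 2| / √(4 + 1 + 4)
  = |47| / √9
  = 47 / 3
  ≈ 15.67

15.67


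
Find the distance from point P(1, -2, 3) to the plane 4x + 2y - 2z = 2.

distance = |a·x₀ + b·y₀ + c·z₀ - d| / √(a² + b² + c²)
  = |4·1 + 2·(-2) + (-2)·3 - 2| / √(4² + 2² + (-2)²)
  = |4 - 4 - 6 - 2| / √(16 + 4 + 4)
  = |-8| / √24
  = 8 / 4.899
  ≈ 1.633

1.633


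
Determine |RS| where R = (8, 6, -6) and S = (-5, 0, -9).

d = √[(x₂-x₁)² + (y₂-y₁)² + (z₂-z₁)²]
  = √[(-13)² + (-6)² + (-3)²]
  = √[169 + 36 + 9]
  = √214
  ≈ 14.63

14.63


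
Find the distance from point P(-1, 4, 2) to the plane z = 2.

distance = |a·x₀ + b·y₀ + c·z₀ - d| / √(a² + b² + c²)
  = |0·(-1) + 0·4 + 1·2 - 2| / √(0² + 0² + 1²)
  = |0 + 0 + 2 - 2| / √(0 + 0 + 1)
  = |0| / √1
  = 0 / 1
  ≈ 0

0


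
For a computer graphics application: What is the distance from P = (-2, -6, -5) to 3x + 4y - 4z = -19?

distance = |a·x₀ + b·y₀ + c·z₀ - d| / √(a² + b² + c²)
  = |3·(-2) + 4·(-6) + (-4)·(-5) - (-19)| / √(3² + 4² + (-4)²)
  = |-6 - 24 + 20 + 19| / √(9 + 16 + 16)
  = |9| / √41
  = 9 / 6.403
  ≈ 1.406

1.406


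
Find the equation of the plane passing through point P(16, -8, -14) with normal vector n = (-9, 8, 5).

The plane through P with normal n = (a, b, c) satisfies n·(r - P) = 0,
i.e. ax + by + cz = a·x₀ + b·y₀ + c·z₀.
d = (-9)·16 + 8·(-8) + 5·(-14)
  = -144 - 64 - 70
  = -278
Equation: -9x + 8y + 5z = -278

-9x + 8y + 5z = -278


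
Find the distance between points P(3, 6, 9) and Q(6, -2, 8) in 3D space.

d = √[(x₂-x₁)² + (y₂-y₁)² + (z₂-z₁)²]
  = √[3² + (-8)² + (-1)²]
  = √[9 + 64 + 1]
  = √74
  ≈ 8.602

8.602


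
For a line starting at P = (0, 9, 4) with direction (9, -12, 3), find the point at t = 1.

P(t) = P + t·d
  = (0 + 9·1, 9 + (-12)·1, 4 + 3·1)
  = (0 + 9, 9 - 12, 4 + 3)
  = (9, -3, 7)

(9, -3, 7)


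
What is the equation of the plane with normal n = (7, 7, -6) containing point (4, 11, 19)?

The plane through P with normal n = (a, b, c) satisfies n·(r - P) = 0,
i.e. ax + by + cz = a·x₀ + b·y₀ + c·z₀.
d = 7·4 + 7·11 + (-6)·19
  = 28 + 77 - 114
  = -9
Equation: 7x + 7y - 6z = -9

7x + 7y - 6z = -9


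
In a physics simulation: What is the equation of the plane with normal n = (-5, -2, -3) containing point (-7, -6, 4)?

The plane through P with normal n = (a, b, c) satisfies n·(r - P) = 0,
i.e. ax + by + cz = a·x₀ + b·y₀ + c·z₀.
d = (-5)·(-7) + (-2)·(-6) + (-3)·4
  = 35 + 12 - 12
  = 35
Equation: -5x - 2y - 3z = 35

-5x - 2y - 3z = 35


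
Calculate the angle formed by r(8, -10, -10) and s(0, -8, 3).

r·s = 8·0 + (-10)·(-8) + (-10)·3 = 0 + 80 - 30 = 50
|r| = √(8² + (-10)² + (-10)²) = √264 ≈ 16.25
|s| = √(0² + (-8)² + 3²) = √73 ≈ 8.544
cos θ = (r·s)/(|r||s|) = 50/(16.25·8.544) ≈ 0.3602
θ = arccos(0.3602) ≈ 68.89°

68.89°


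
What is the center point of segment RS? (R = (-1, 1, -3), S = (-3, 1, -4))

M = ((x₁+x₂)/2, (y₁+y₂)/2, (z₁+z₂)/2)
  = ((-1 - 3)/2, (1 + 1)/2, (-3 - 4)/2)
  = (-4/2, 2/2, -7/2)
  = (-2, 1, -3.5)

(-2, 1, -3.5)


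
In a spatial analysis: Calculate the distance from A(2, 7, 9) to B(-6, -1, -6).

d = √[(x₂-x₁)² + (y₂-y₁)² + (z₂-z₁)²]
  = √[(-8)² + (-8)² + (-15)²]
  = √[64 + 64 + 225]
  = √353
  ≈ 18.79

18.79


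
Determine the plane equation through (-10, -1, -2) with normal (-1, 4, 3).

The plane through P with normal n = (a, b, c) satisfies n·(r - P) = 0,
i.e. ax + by + cz = a·x₀ + b·y₀ + c·z₀.
d = (-1)·(-10) + 4·(-1) + 3·(-2)
  = 10 - 4 - 6
  = 0
Equation: -x + 4y + 3z = 0

-x + 4y + 3z = 0


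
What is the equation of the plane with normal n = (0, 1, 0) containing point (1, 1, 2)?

The plane through P with normal n = (a, b, c) satisfies n·(r - P) = 0,
i.e. ax + by + cz = a·x₀ + b·y₀ + c·z₀.
d = 0·1 + 1·1 + 0·2
  = 0 + 1 + 0
  = 1
Equation: y = 1

y = 1


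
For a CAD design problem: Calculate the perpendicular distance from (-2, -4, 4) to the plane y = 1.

distance = |a·x₀ + b·y₀ + c·z₀ - d| / √(a² + b² + c²)
  = |0·(-2) + 1·(-4) + 0·4 - 1| / √(0² + 1² + 0²)
  = |0 - 4 + 0 - 1| / √(0 + 1 + 0)
  = |-5| / √1
  = 5 / 1
  ≈ 5

5


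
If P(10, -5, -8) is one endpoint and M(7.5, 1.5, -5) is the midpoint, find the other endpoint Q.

Q = 2M - P
  = (2·7.5 - 10, 2·1.5 - (-5), 2·(-5) - (-8))
  = (15 - 10, 3 + 5, -10 + 8)
  = (5, 8, -2)

(5, 8, -2)


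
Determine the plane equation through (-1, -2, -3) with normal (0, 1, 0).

The plane through P with normal n = (a, b, c) satisfies n·(r - P) = 0,
i.e. ax + by + cz = a·x₀ + b·y₀ + c·z₀.
d = 0·(-1) + 1·(-2) + 0·(-3)
  = 0 - 2 + 0
  = -2
Equation: y = -2

y = -2


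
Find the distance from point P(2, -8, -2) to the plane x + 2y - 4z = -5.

distance = |a·x₀ + b·y₀ + c·z₀ - d| / √(a² + b² + c²)
  = |1·2 + 2·(-8) + (-4)·(-2) - (-5)| / √(1² + 2² + (-4)²)
  = |2 - 16 + 8 + 5| / √(1 + 4 + 16)
  = |-1| / √21
  = 1 / 4.583
  ≈ 0.2182

0.2182


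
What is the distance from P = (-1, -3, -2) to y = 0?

distance = |a·x₀ + b·y₀ + c·z₀ - d| / √(a² + b² + c²)
  = |0·(-1) + 1·(-3) + 0·(-2) - 0| / √(0² + 1² + 0²)
  = |0 - 3 + 0 + 0| / √(0 + 1 + 0)
  = |-3| / √1
  = 3 / 1
  ≈ 3

3


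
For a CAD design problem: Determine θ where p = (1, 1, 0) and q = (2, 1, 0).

p·q = 1·2 + 1·1 + 0·0 = 2 + 1 + 0 = 3
|p| = √(1² + 1² + 0²) = √2 ≈ 1.414
|q| = √(2² + 1² + 0²) = √5 ≈ 2.236
cos θ = (p·q)/(|p||q|) = 3/(1.414·2.236) ≈ 0.9487
θ = arccos(0.9487) ≈ 18.43°

18.43°


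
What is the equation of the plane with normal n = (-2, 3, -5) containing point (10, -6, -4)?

The plane through P with normal n = (a, b, c) satisfies n·(r - P) = 0,
i.e. ax + by + cz = a·x₀ + b·y₀ + c·z₀.
d = (-2)·10 + 3·(-6) + (-5)·(-4)
  = -20 - 18 + 20
  = -18
Equation: -2x + 3y - 5z = -18

-2x + 3y - 5z = -18


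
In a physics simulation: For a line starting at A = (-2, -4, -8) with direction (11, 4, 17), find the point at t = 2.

P(t) = A + t·d
  = (-2 + 11·2, -4 + 4·2, -8 + 17·2)
  = (-2 + 22, -4 + 8, -8 + 34)
  = (20, 4, 26)

(20, 4, 26)


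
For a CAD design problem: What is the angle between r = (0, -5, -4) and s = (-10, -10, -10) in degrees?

r·s = 0·(-10) + (-5)·(-10) + (-4)·(-10) = 0 + 50 + 40 = 90
|r| = √(0² + (-5)² + (-4)²) = √41 ≈ 6.403
|s| = √((-10)² + (-10)² + (-10)²) = √300 ≈ 17.32
cos θ = (r·s)/(|r||s|) = 90/(6.403·17.32) ≈ 0.8115
θ = arccos(0.8115) ≈ 35.76°

35.76°


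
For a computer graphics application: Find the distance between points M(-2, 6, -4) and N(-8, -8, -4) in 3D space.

d = √[(x₂-x₁)² + (y₂-y₁)² + (z₂-z₁)²]
  = √[(-6)² + (-14)² + 0²]
  = √[36 + 196 + 0]
  = √232
  ≈ 15.23

15.23


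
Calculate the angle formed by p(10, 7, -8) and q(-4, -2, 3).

p·q = 10·(-4) + 7·(-2) + (-8)·3 = -40 - 14 - 24 = -78
|p| = √(10² + 7² + (-8)²) = √213 ≈ 14.59
|q| = √((-4)² + (-2)² + 3²) = √29 ≈ 5.385
cos θ = (p·q)/(|p||q|) = -78/(14.59·5.385) ≈ -0.9924
θ = arccos(-0.9924) ≈ 173°

173°


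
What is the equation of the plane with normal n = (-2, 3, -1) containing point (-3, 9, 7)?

The plane through P with normal n = (a, b, c) satisfies n·(r - P) = 0,
i.e. ax + by + cz = a·x₀ + b·y₀ + c·z₀.
d = (-2)·(-3) + 3·9 + (-1)·7
  = 6 + 27 - 7
  = 26
Equation: -2x + 3y - z = 26

-2x + 3y - z = 26


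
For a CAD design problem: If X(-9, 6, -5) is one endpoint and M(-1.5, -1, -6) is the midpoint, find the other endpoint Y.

Y = 2M - X
  = (2·(-1.5) - (-9), 2·(-1) - 6, 2·(-6) - (-5))
  = (-3 + 9, -2 - 6, -12 + 5)
  = (6, -8, -7)

(6, -8, -7)


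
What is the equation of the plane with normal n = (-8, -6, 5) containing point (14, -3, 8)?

The plane through P with normal n = (a, b, c) satisfies n·(r - P) = 0,
i.e. ax + by + cz = a·x₀ + b·y₀ + c·z₀.
d = (-8)·14 + (-6)·(-3) + 5·8
  = -112 + 18 + 40
  = -54
Equation: -8x - 6y + 5z = -54

-8x - 6y + 5z = -54


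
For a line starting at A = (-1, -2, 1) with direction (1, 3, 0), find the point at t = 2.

P(t) = A + t·d
  = (-1 + 1·2, -2 + 3·2, 1 + 0·2)
  = (-1 + 2, -2 + 6, 1 + 0)
  = (1, 4, 1)

(1, 4, 1)


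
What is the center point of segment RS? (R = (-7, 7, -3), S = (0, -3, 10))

M = ((x₁+x₂)/2, (y₁+y₂)/2, (z₁+z₂)/2)
  = ((-7 + 0)/2, (7 - 3)/2, (-3 + 10)/2)
  = (-7/2, 4/2, 7/2)
  = (-3.5, 2, 3.5)

(-3.5, 2, 3.5)


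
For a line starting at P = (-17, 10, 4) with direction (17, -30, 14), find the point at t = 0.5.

P(t) = P + t·d
  = (-17 + 17·0.5, 10 + (-30)·0.5, 4 + 14·0.5)
  = (-17 + 8.5, 10 - 15, 4 + 7)
  = (-8.5, -5, 11)

(-8.5, -5, 11)


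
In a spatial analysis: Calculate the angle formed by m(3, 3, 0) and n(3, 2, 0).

m·n = 3·3 + 3·2 + 0·0 = 9 + 6 + 0 = 15
|m| = √(3² + 3² + 0²) = √18 ≈ 4.243
|n| = √(3² + 2² + 0²) = √13 ≈ 3.606
cos θ = (m·n)/(|m||n|) = 15/(4.243·3.606) ≈ 0.9806
θ = arccos(0.9806) ≈ 11.31°

11.31°


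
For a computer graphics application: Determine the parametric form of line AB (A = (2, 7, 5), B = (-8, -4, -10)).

Direction vector d = B - A = (-8 - 2, -4 - 7, -10 - 5) = (-10, -11, -15)
Parametric form r = A + t·d:
x = 2 - 10t, y = 7 - 11t, z = 5 - 15t

x = 2 - 10t, y = 7 - 11t, z = 5 - 15t


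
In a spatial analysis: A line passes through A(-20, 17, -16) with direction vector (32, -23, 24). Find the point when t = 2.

P(t) = A + t·d
  = (-20 + 32·2, 17 + (-23)·2, -16 + 24·2)
  = (-20 + 64, 17 - 46, -16 + 48)
  = (44, -29, 32)

(44, -29, 32)


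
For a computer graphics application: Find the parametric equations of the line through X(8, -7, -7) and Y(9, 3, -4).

Direction vector d = Y - X = (9 - 8, 3 + 7, -4 + 7) = (1, 10, 3)
Parametric form r = X + t·d:
x = 8 + t, y = -7 + 10t, z = -7 + 3t

x = 8 + t, y = -7 + 10t, z = -7 + 3t


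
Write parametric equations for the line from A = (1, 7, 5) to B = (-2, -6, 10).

Direction vector d = B - A = (-2 - 1, -6 - 7, 10 - 5) = (-3, -13, 5)
Parametric form r = A + t·d:
x = 1 - 3t, y = 7 - 13t, z = 5 + 5t

x = 1 - 3t, y = 7 - 13t, z = 5 + 5t


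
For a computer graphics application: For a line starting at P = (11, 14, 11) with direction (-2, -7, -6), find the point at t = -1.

P(t) = P + t·d
  = (11 + (-2)·(-1), 14 + (-7)·(-1), 11 + (-6)·(-1))
  = (11 + 2, 14 + 7, 11 + 6)
  = (13, 21, 17)

(13, 21, 17)


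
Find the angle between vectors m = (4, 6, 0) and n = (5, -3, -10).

m·n = 4·5 + 6·(-3) + 0·(-10) = 20 - 18 + 0 = 2
|m| = √(4² + 6² + 0²) = √52 ≈ 7.211
|n| = √(5² + (-3)² + (-10)²) = √134 ≈ 11.58
cos θ = (m·n)/(|m||n|) = 2/(7.211·11.58) ≈ 0.02396
θ = arccos(0.02396) ≈ 88.63°

88.63°


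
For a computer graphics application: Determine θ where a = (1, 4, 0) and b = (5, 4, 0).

a·b = 1·5 + 4·4 + 0·0 = 5 + 16 + 0 = 21
|a| = √(1² + 4² + 0²) = √17 ≈ 4.123
|b| = √(5² + 4² + 0²) = √41 ≈ 6.403
cos θ = (a·b)/(|a||b|) = 21/(4.123·6.403) ≈ 0.7954
θ = arccos(0.7954) ≈ 37.3°

37.3°


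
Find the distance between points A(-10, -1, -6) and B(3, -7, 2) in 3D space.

d = √[(x₂-x₁)² + (y₂-y₁)² + (z₂-z₁)²]
  = √[13² + (-6)² + 8²]
  = √[169 + 36 + 64]
  = √269
  ≈ 16.4

16.4


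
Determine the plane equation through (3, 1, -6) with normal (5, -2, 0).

The plane through P with normal n = (a, b, c) satisfies n·(r - P) = 0,
i.e. ax + by + cz = a·x₀ + b·y₀ + c·z₀.
d = 5·3 + (-2)·1 + 0·(-6)
  = 15 - 2 + 0
  = 13
Equation: 5x - 2y = 13

5x - 2y = 13


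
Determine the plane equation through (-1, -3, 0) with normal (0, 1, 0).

The plane through P with normal n = (a, b, c) satisfies n·(r - P) = 0,
i.e. ax + by + cz = a·x₀ + b·y₀ + c·z₀.
d = 0·(-1) + 1·(-3) + 0·0
  = 0 - 3 + 0
  = -3
Equation: y = -3

y = -3


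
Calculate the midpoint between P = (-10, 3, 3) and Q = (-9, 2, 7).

M = ((x₁+x₂)/2, (y₁+y₂)/2, (z₁+z₂)/2)
  = ((-10 - 9)/2, (3 + 2)/2, (3 + 7)/2)
  = (-19/2, 5/2, 10/2)
  = (-9.5, 2.5, 5)

(-9.5, 2.5, 5)


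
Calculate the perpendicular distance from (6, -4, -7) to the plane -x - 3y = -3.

distance = |a·x₀ + b·y₀ + c·z₀ - d| / √(a² + b² + c²)
  = |(-1)·6 + (-3)·(-4) + 0·(-7) - (-3)| / √((-1)² + (-3)² + 0²)
  = |-6 + 12 + 0 + 3| / √(1 + 9 + 0)
  = |9| / √10
  = 9 / 3.162
  ≈ 2.846

2.846


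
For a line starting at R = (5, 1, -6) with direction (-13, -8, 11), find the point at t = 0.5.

P(t) = R + t·d
  = (5 + (-13)·0.5, 1 + (-8)·0.5, -6 + 11·0.5)
  = (5 - 6.5, 1 - 4, -6 + 5.5)
  = (-1.5, -3, -0.5)

(-1.5, -3, -0.5)


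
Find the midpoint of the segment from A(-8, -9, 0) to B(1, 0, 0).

M = ((x₁+x₂)/2, (y₁+y₂)/2, (z₁+z₂)/2)
  = ((-8 + 1)/2, (-9 + 0)/2, (0 + 0)/2)
  = (-7/2, -9/2, 0/2)
  = (-3.5, -4.5, 0)

(-3.5, -4.5, 0)


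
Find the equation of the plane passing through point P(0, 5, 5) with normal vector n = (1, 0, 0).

The plane through P with normal n = (a, b, c) satisfies n·(r - P) = 0,
i.e. ax + by + cz = a·x₀ + b·y₀ + c·z₀.
d = 1·0 + 0·5 + 0·5
  = 0 + 0 + 0
  = 0
Equation: x = 0

x = 0


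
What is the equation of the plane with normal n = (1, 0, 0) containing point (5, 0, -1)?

The plane through P with normal n = (a, b, c) satisfies n·(r - P) = 0,
i.e. ax + by + cz = a·x₀ + b·y₀ + c·z₀.
d = 1·5 + 0·0 + 0·(-1)
  = 5 + 0 + 0
  = 5
Equation: x = 5

x = 5


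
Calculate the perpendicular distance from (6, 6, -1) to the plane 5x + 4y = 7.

distance = |a·x₀ + b·y₀ + c·z₀ - d| / √(a² + b² + c²)
  = |5·6 + 4·6 + 0·(-1) - 7| / √(5² + 4² + 0²)
  = |30 + 24 + 0 - 7| / √(25 + 16 + 0)
  = |47| / √41
  = 47 / 6.403
  ≈ 7.34

7.34


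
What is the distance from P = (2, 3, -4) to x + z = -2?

distance = |a·x₀ + b·y₀ + c·z₀ - d| / √(a² + b² + c²)
  = |1·2 + 0·3 + 1·(-4) - (-2)| / √(1² + 0² + 1²)
  = |2 + 0 - 4 + 2| / √(1 + 0 + 1)
  = |0| / √2
  = 0 / 1.414
  ≈ 0

0


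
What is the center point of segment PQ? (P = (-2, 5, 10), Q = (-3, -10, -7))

M = ((x₁+x₂)/2, (y₁+y₂)/2, (z₁+z₂)/2)
  = ((-2 - 3)/2, (5 - 10)/2, (10 - 7)/2)
  = (-5/2, -5/2, 3/2)
  = (-2.5, -2.5, 1.5)

(-2.5, -2.5, 1.5)


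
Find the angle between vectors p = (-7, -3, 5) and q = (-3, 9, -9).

p·q = (-7)·(-3) + (-3)·9 + 5·(-9) = 21 - 27 - 45 = -51
|p| = √((-7)² + (-3)² + 5²) = √83 ≈ 9.11
|q| = √((-3)² + 9² + (-9)²) = √171 ≈ 13.08
cos θ = (p·q)/(|p||q|) = -51/(9.11·13.08) ≈ -0.4281
θ = arccos(-0.4281) ≈ 115.3°

115.3°


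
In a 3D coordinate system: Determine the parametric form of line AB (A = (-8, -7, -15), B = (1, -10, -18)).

Direction vector d = B - A = (1 + 8, -10 + 7, -18 + 15) = (9, -3, -3)
Parametric form r = A + t·d:
x = -8 + 9t, y = -7 - 3t, z = -15 - 3t

x = -8 + 9t, y = -7 - 3t, z = -15 - 3t


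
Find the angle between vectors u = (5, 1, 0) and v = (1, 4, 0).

u·v = 5·1 + 1·4 + 0·0 = 5 + 4 + 0 = 9
|u| = √(5² + 1² + 0²) = √26 ≈ 5.099
|v| = √(1² + 4² + 0²) = √17 ≈ 4.123
cos θ = (u·v)/(|u||v|) = 9/(5.099·4.123) ≈ 0.4281
θ = arccos(0.4281) ≈ 64.65°

64.65°


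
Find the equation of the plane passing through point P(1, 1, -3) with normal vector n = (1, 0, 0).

The plane through P with normal n = (a, b, c) satisfies n·(r - P) = 0,
i.e. ax + by + cz = a·x₀ + b·y₀ + c·z₀.
d = 1·1 + 0·1 + 0·(-3)
  = 1 + 0 + 0
  = 1
Equation: x = 1

x = 1


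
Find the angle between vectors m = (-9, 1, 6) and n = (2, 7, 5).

m·n = (-9)·2 + 1·7 + 6·5 = -18 + 7 + 30 = 19
|m| = √((-9)² + 1² + 6²) = √118 ≈ 10.86
|n| = √(2² + 7² + 5²) = √78 ≈ 8.832
cos θ = (m·n)/(|m||n|) = 19/(10.86·8.832) ≈ 0.198
θ = arccos(0.198) ≈ 78.58°

78.58°


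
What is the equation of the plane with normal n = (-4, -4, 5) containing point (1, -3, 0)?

The plane through P with normal n = (a, b, c) satisfies n·(r - P) = 0,
i.e. ax + by + cz = a·x₀ + b·y₀ + c·z₀.
d = (-4)·1 + (-4)·(-3) + 5·0
  = -4 + 12 + 0
  = 8
Equation: -4x - 4y + 5z = 8

-4x - 4y + 5z = 8


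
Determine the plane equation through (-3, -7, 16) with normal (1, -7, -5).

The plane through P with normal n = (a, b, c) satisfies n·(r - P) = 0,
i.e. ax + by + cz = a·x₀ + b·y₀ + c·z₀.
d = 1·(-3) + (-7)·(-7) + (-5)·16
  = -3 + 49 - 80
  = -34
Equation: x - 7y - 5z = -34

x - 7y - 5z = -34


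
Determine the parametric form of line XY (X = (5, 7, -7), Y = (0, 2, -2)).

Direction vector d = Y - X = (0 - 5, 2 - 7, -2 + 7) = (-5, -5, 5)
Parametric form r = X + t·d:
x = 5 - 5t, y = 7 - 5t, z = -7 + 5t

x = 5 - 5t, y = 7 - 5t, z = -7 + 5t


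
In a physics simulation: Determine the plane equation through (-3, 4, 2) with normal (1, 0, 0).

The plane through P with normal n = (a, b, c) satisfies n·(r - P) = 0,
i.e. ax + by + cz = a·x₀ + b·y₀ + c·z₀.
d = 1·(-3) + 0·4 + 0·2
  = -3 + 0 + 0
  = -3
Equation: x = -3

x = -3


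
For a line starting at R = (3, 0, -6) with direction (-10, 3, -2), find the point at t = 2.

P(t) = R + t·d
  = (3 + (-10)·2, 0 + 3·2, -6 + (-2)·2)
  = (3 - 20, 0 + 6, -6 - 4)
  = (-17, 6, -10)

(-17, 6, -10)


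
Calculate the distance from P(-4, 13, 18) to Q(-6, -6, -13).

d = √[(x₂-x₁)² + (y₂-y₁)² + (z₂-z₁)²]
  = √[(-2)² + (-19)² + (-31)²]
  = √[4 + 361 + 961]
  = √1326
  ≈ 36.41

36.41


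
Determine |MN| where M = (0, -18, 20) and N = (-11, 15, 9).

d = √[(x₂-x₁)² + (y₂-y₁)² + (z₂-z₁)²]
  = √[(-11)² + 33² + (-11)²]
  = √[121 + 1089 + 121]
  = √1331
  ≈ 36.48

36.48


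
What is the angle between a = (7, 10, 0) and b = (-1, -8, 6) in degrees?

a·b = 7·(-1) + 10·(-8) + 0·6 = -7 - 80 + 0 = -87
|a| = √(7² + 10² + 0²) = √149 ≈ 12.21
|b| = √((-1)² + (-8)² + 6²) = √101 ≈ 10.05
cos θ = (a·b)/(|a||b|) = -87/(12.21·10.05) ≈ -0.7092
θ = arccos(-0.7092) ≈ 135.2°

135.2°


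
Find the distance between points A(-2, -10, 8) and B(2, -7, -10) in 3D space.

d = √[(x₂-x₁)² + (y₂-y₁)² + (z₂-z₁)²]
  = √[4² + 3² + (-18)²]
  = √[16 + 9 + 324]
  = √349
  ≈ 18.68

18.68


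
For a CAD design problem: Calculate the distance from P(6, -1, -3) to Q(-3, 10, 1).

d = √[(x₂-x₁)² + (y₂-y₁)² + (z₂-z₁)²]
  = √[(-9)² + 11² + 4²]
  = √[81 + 121 + 16]
  = √218
  ≈ 14.76

14.76


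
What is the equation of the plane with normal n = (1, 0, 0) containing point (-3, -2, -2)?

The plane through P with normal n = (a, b, c) satisfies n·(r - P) = 0,
i.e. ax + by + cz = a·x₀ + b·y₀ + c·z₀.
d = 1·(-3) + 0·(-2) + 0·(-2)
  = -3 + 0 + 0
  = -3
Equation: x = -3

x = -3


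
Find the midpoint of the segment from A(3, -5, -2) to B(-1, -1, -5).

M = ((x₁+x₂)/2, (y₁+y₂)/2, (z₁+z₂)/2)
  = ((3 - 1)/2, (-5 - 1)/2, (-2 - 5)/2)
  = (2/2, -6/2, -7/2)
  = (1, -3, -3.5)

(1, -3, -3.5)


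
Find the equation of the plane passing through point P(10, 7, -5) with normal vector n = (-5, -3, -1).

The plane through P with normal n = (a, b, c) satisfies n·(r - P) = 0,
i.e. ax + by + cz = a·x₀ + b·y₀ + c·z₀.
d = (-5)·10 + (-3)·7 + (-1)·(-5)
  = -50 - 21 + 5
  = -66
Equation: -5x - 3y - z = -66

-5x - 3y - z = -66


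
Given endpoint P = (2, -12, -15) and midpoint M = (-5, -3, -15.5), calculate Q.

Q = 2M - P
  = (2·(-5) - 2, 2·(-3) - (-12), 2·(-15.5) - (-15))
  = (-10 - 2, -6 + 12, -31 + 15)
  = (-12, 6, -16)

(-12, 6, -16)


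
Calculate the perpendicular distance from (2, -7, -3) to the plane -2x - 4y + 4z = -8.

distance = |a·x₀ + b·y₀ + c·z₀ - d| / √(a² + b² + c²)
  = |(-2)·2 + (-4)·(-7) + 4·(-3) - (-8)| / √((-2)² + (-4)² + 4²)
  = |-4 + 28 - 12 + 8| / √(4 + 16 + 16)
  = |20| / √36
  = 20 / 6
  ≈ 3.333

3.333


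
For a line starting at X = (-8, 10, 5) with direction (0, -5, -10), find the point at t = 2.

P(t) = X + t·d
  = (-8 + 0·2, 10 + (-5)·2, 5 + (-10)·2)
  = (-8 + 0, 10 - 10, 5 - 20)
  = (-8, 0, -15)

(-8, 0, -15)


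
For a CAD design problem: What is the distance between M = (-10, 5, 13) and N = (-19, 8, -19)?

d = √[(x₂-x₁)² + (y₂-y₁)² + (z₂-z₁)²]
  = √[(-9)² + 3² + (-32)²]
  = √[81 + 9 + 1024]
  = √1114
  ≈ 33.38

33.38


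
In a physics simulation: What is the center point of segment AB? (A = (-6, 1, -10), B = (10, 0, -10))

M = ((x₁+x₂)/2, (y₁+y₂)/2, (z₁+z₂)/2)
  = ((-6 + 10)/2, (1 + 0)/2, (-10 - 10)/2)
  = (4/2, 1/2, -20/2)
  = (2, 0.5, -10)

(2, 0.5, -10)


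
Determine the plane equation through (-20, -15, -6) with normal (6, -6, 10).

The plane through P with normal n = (a, b, c) satisfies n·(r - P) = 0,
i.e. ax + by + cz = a·x₀ + b·y₀ + c·z₀.
d = 6·(-20) + (-6)·(-15) + 10·(-6)
  = -120 + 90 - 60
  = -90
Equation: 6x - 6y + 10z = -90

6x - 6y + 10z = -90


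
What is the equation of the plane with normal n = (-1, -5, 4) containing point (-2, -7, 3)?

The plane through P with normal n = (a, b, c) satisfies n·(r - P) = 0,
i.e. ax + by + cz = a·x₀ + b·y₀ + c·z₀.
d = (-1)·(-2) + (-5)·(-7) + 4·3
  = 2 + 35 + 12
  = 49
Equation: -x - 5y + 4z = 49

-x - 5y + 4z = 49


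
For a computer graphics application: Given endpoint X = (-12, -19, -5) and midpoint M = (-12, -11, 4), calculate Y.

Y = 2M - X
  = (2·(-12) - (-12), 2·(-11) - (-19), 2·4 - (-5))
  = (-24 + 12, -22 + 19, 8 + 5)
  = (-12, -3, 13)

(-12, -3, 13)


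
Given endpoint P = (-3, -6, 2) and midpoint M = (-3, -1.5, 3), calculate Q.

Q = 2M - P
  = (2·(-3) - (-3), 2·(-1.5) - (-6), 2·3 - 2)
  = (-6 + 3, -3 + 6, 6 - 2)
  = (-3, 3, 4)

(-3, 3, 4)


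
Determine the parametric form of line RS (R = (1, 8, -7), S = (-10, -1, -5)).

Direction vector d = S - R = (-10 - 1, -1 - 8, -5 + 7) = (-11, -9, 2)
Parametric form r = R + t·d:
x = 1 - 11t, y = 8 - 9t, z = -7 + 2t

x = 1 - 11t, y = 8 - 9t, z = -7 + 2t


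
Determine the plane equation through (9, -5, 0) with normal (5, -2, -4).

The plane through P with normal n = (a, b, c) satisfies n·(r - P) = 0,
i.e. ax + by + cz = a·x₀ + b·y₀ + c·z₀.
d = 5·9 + (-2)·(-5) + (-4)·0
  = 45 + 10 + 0
  = 55
Equation: 5x - 2y - 4z = 55

5x - 2y - 4z = 55


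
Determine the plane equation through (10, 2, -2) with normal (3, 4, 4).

The plane through P with normal n = (a, b, c) satisfies n·(r - P) = 0,
i.e. ax + by + cz = a·x₀ + b·y₀ + c·z₀.
d = 3·10 + 4·2 + 4·(-2)
  = 30 + 8 - 8
  = 30
Equation: 3x + 4y + 4z = 30

3x + 4y + 4z = 30


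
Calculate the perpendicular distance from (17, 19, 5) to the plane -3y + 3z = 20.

distance = |a·x₀ + b·y₀ + c·z₀ - d| / √(a² + b² + c²)
  = |0·17 + (-3)·19 + 3·5 - 20| / √(0² + (-3)² + 3²)
  = |0 - 57 + 15 - 20| / √(0 + 9 + 9)
  = |-62| / √18
  = 62 / 4.243
  ≈ 14.61

14.61


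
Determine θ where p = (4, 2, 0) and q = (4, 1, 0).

p·q = 4·4 + 2·1 + 0·0 = 16 + 2 + 0 = 18
|p| = √(4² + 2² + 0²) = √20 ≈ 4.472
|q| = √(4² + 1² + 0²) = √17 ≈ 4.123
cos θ = (p·q)/(|p||q|) = 18/(4.472·4.123) ≈ 0.9762
θ = arccos(0.9762) ≈ 12.53°

12.53°
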